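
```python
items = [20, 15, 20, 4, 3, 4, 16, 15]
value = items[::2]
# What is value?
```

items has length 8. The slice items[::2] selects indices [0, 2, 4, 6] (0->20, 2->20, 4->3, 6->16), giving [20, 20, 3, 16].

[20, 20, 3, 16]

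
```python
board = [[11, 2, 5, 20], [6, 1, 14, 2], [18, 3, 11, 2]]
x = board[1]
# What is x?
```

board has 3 rows. Row 1 is [6, 1, 14, 2].

[6, 1, 14, 2]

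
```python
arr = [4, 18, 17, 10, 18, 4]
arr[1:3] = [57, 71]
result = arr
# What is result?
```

arr starts as [4, 18, 17, 10, 18, 4] (length 6). The slice arr[1:3] covers indices [1, 2] with values [18, 17]. Replacing that slice with [57, 71] (same length) produces [4, 57, 71, 10, 18, 4].

[4, 57, 71, 10, 18, 4]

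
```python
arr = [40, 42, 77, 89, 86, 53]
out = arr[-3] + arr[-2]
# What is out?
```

arr has length 6. Negative index -3 maps to positive index 6 + (-3) = 3. arr[3] = 89.
arr has length 6. Negative index -2 maps to positive index 6 + (-2) = 4. arr[4] = 86.
Sum: 89 + 86 = 175.

175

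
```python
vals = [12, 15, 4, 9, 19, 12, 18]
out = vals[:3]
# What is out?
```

vals has length 7. The slice vals[:3] selects indices [0, 1, 2] (0->12, 1->15, 2->4), giving [12, 15, 4].

[12, 15, 4]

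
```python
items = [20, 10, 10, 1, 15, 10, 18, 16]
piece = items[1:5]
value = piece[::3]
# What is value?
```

items has length 8. The slice items[1:5] selects indices [1, 2, 3, 4] (1->10, 2->10, 3->1, 4->15), giving [10, 10, 1, 15]. So piece = [10, 10, 1, 15]. piece has length 4. The slice piece[::3] selects indices [0, 3] (0->10, 3->15), giving [10, 15].

[10, 15]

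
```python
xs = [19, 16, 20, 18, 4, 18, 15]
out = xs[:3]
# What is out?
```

xs has length 7. The slice xs[:3] selects indices [0, 1, 2] (0->19, 1->16, 2->20), giving [19, 16, 20].

[19, 16, 20]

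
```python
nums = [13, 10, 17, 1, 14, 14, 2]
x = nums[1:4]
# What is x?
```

nums has length 7. The slice nums[1:4] selects indices [1, 2, 3] (1->10, 2->17, 3->1), giving [10, 17, 1].

[10, 17, 1]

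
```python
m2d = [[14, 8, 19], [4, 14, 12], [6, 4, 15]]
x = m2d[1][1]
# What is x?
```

m2d[1] = [4, 14, 12]. Taking column 1 of that row yields 14.

14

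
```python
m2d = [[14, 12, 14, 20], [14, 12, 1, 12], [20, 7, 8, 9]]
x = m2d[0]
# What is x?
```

m2d has 3 rows. Row 0 is [14, 12, 14, 20].

[14, 12, 14, 20]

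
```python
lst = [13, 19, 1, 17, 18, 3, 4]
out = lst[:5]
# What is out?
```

lst has length 7. The slice lst[:5] selects indices [0, 1, 2, 3, 4] (0->13, 1->19, 2->1, 3->17, 4->18), giving [13, 19, 1, 17, 18].

[13, 19, 1, 17, 18]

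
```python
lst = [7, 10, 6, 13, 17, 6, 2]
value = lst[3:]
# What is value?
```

lst has length 7. The slice lst[3:] selects indices [3, 4, 5, 6] (3->13, 4->17, 5->6, 6->2), giving [13, 17, 6, 2].

[13, 17, 6, 2]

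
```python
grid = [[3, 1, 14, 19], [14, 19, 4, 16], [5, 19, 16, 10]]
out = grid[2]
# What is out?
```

grid has 3 rows. Row 2 is [5, 19, 16, 10].

[5, 19, 16, 10]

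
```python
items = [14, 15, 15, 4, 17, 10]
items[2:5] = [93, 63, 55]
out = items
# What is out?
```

items starts as [14, 15, 15, 4, 17, 10] (length 6). The slice items[2:5] covers indices [2, 3, 4] with values [15, 4, 17]. Replacing that slice with [93, 63, 55] (same length) produces [14, 15, 93, 63, 55, 10].

[14, 15, 93, 63, 55, 10]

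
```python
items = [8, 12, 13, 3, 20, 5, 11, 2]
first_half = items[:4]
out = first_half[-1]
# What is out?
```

items has length 8. The slice items[:4] selects indices [0, 1, 2, 3] (0->8, 1->12, 2->13, 3->3), giving [8, 12, 13, 3]. So first_half = [8, 12, 13, 3]. Then first_half[-1] = 3.

3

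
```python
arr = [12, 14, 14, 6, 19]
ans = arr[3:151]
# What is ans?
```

arr has length 5. The slice arr[3:151] selects indices [3, 4] (3->6, 4->19), giving [6, 19].

[6, 19]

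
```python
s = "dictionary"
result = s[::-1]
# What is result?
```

s has length 10. The slice s[::-1] selects indices [9, 8, 7, 6, 5, 4, 3, 2, 1, 0] (9->'y', 8->'r', 7->'a', 6->'n', 5->'o', 4->'i', 3->'t', 2->'c', 1->'i', 0->'d'), giving 'yranoitcid'.

'yranoitcid'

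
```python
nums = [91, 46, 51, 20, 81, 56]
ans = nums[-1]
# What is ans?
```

nums has length 6. Negative index -1 maps to positive index 6 + (-1) = 5. nums[5] = 56.

56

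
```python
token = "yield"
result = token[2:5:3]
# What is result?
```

token has length 5. The slice token[2:5:3] selects indices [2] (2->'e'), giving 'e'.

'e'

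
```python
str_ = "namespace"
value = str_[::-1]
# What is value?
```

str_ has length 9. The slice str_[::-1] selects indices [8, 7, 6, 5, 4, 3, 2, 1, 0] (8->'e', 7->'c', 6->'a', 5->'p', 4->'s', 3->'e', 2->'m', 1->'a', 0->'n'), giving 'ecapseman'.

'ecapseman'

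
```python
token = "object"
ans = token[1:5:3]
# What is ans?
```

token has length 6. The slice token[1:5:3] selects indices [1, 4] (1->'b', 4->'c'), giving 'bc'.

'bc'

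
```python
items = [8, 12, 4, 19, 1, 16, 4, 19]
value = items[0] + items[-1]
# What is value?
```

items has length 8. items[0] = 8.
items has length 8. Negative index -1 maps to positive index 8 + (-1) = 7. items[7] = 19.
Sum: 8 + 19 = 27.

27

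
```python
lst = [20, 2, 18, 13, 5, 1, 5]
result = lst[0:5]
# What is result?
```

lst has length 7. The slice lst[0:5] selects indices [0, 1, 2, 3, 4] (0->20, 1->2, 2->18, 3->13, 4->5), giving [20, 2, 18, 13, 5].

[20, 2, 18, 13, 5]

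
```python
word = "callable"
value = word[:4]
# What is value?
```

word has length 8. The slice word[:4] selects indices [0, 1, 2, 3] (0->'c', 1->'a', 2->'l', 3->'l'), giving 'call'.

'call'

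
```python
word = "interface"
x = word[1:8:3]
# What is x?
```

word has length 9. The slice word[1:8:3] selects indices [1, 4, 7] (1->'n', 4->'r', 7->'c'), giving 'nrc'.

'nrc'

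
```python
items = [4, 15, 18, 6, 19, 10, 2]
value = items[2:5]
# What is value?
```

items has length 7. The slice items[2:5] selects indices [2, 3, 4] (2->18, 3->6, 4->19), giving [18, 6, 19].

[18, 6, 19]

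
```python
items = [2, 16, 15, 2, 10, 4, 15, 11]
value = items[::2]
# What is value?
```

items has length 8. The slice items[::2] selects indices [0, 2, 4, 6] (0->2, 2->15, 4->10, 6->15), giving [2, 15, 10, 15].

[2, 15, 10, 15]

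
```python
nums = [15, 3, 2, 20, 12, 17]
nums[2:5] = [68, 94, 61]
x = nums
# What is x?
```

nums starts as [15, 3, 2, 20, 12, 17] (length 6). The slice nums[2:5] covers indices [2, 3, 4] with values [2, 20, 12]. Replacing that slice with [68, 94, 61] (same length) produces [15, 3, 68, 94, 61, 17].

[15, 3, 68, 94, 61, 17]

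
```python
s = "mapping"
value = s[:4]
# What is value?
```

s has length 7. The slice s[:4] selects indices [0, 1, 2, 3] (0->'m', 1->'a', 2->'p', 3->'p'), giving 'mapp'.

'mapp'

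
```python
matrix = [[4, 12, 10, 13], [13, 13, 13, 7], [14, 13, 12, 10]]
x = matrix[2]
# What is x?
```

matrix has 3 rows. Row 2 is [14, 13, 12, 10].

[14, 13, 12, 10]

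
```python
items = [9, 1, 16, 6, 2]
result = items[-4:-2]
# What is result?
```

items has length 5. The slice items[-4:-2] selects indices [1, 2] (1->1, 2->16), giving [1, 16].

[1, 16]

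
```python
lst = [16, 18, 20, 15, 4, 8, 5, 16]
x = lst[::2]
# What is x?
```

lst has length 8. The slice lst[::2] selects indices [0, 2, 4, 6] (0->16, 2->20, 4->4, 6->5), giving [16, 20, 4, 5].

[16, 20, 4, 5]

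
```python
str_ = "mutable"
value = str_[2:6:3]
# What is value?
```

str_ has length 7. The slice str_[2:6:3] selects indices [2, 5] (2->'t', 5->'l'), giving 'tl'.

'tl'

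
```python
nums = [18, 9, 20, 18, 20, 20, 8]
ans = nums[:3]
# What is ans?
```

nums has length 7. The slice nums[:3] selects indices [0, 1, 2] (0->18, 1->9, 2->20), giving [18, 9, 20].

[18, 9, 20]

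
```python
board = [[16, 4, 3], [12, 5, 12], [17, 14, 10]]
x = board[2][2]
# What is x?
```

board[2] = [17, 14, 10]. Taking column 2 of that row yields 10.

10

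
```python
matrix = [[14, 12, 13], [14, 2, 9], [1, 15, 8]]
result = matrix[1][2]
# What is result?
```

matrix[1] = [14, 2, 9]. Taking column 2 of that row yields 9.

9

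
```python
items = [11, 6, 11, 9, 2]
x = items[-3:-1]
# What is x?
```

items has length 5. The slice items[-3:-1] selects indices [2, 3] (2->11, 3->9), giving [11, 9].

[11, 9]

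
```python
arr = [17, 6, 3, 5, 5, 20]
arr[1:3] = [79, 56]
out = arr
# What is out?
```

arr starts as [17, 6, 3, 5, 5, 20] (length 6). The slice arr[1:3] covers indices [1, 2] with values [6, 3]. Replacing that slice with [79, 56] (same length) produces [17, 79, 56, 5, 5, 20].

[17, 79, 56, 5, 5, 20]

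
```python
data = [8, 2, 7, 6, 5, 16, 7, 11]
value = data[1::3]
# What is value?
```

data has length 8. The slice data[1::3] selects indices [1, 4, 7] (1->2, 4->5, 7->11), giving [2, 5, 11].

[2, 5, 11]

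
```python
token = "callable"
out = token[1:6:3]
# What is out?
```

token has length 8. The slice token[1:6:3] selects indices [1, 4] (1->'a', 4->'a'), giving 'aa'.

'aa'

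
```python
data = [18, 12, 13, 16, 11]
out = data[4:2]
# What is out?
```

data has length 5. The slice data[4:2] resolves to an empty index range, so the result is [].

[]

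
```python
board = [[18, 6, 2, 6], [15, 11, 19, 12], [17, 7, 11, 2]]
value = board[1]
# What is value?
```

board has 3 rows. Row 1 is [15, 11, 19, 12].

[15, 11, 19, 12]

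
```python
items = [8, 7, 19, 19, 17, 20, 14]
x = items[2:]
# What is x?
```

items has length 7. The slice items[2:] selects indices [2, 3, 4, 5, 6] (2->19, 3->19, 4->17, 5->20, 6->14), giving [19, 19, 17, 20, 14].

[19, 19, 17, 20, 14]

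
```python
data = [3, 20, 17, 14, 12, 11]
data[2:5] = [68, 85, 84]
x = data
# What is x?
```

data starts as [3, 20, 17, 14, 12, 11] (length 6). The slice data[2:5] covers indices [2, 3, 4] with values [17, 14, 12]. Replacing that slice with [68, 85, 84] (same length) produces [3, 20, 68, 85, 84, 11].

[3, 20, 68, 85, 84, 11]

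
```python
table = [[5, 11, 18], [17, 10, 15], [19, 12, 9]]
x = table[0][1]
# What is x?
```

table[0] = [5, 11, 18]. Taking column 1 of that row yields 11.

11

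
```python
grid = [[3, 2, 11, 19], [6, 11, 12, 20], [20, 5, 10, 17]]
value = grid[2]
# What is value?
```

grid has 3 rows. Row 2 is [20, 5, 10, 17].

[20, 5, 10, 17]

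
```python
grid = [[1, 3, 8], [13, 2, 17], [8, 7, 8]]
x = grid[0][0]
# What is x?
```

grid[0] = [1, 3, 8]. Taking column 0 of that row yields 1.

1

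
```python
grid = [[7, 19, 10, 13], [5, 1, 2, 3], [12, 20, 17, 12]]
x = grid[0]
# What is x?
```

grid has 3 rows. Row 0 is [7, 19, 10, 13].

[7, 19, 10, 13]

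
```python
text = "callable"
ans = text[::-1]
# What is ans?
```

text has length 8. The slice text[::-1] selects indices [7, 6, 5, 4, 3, 2, 1, 0] (7->'e', 6->'l', 5->'b', 4->'a', 3->'l', 2->'l', 1->'a', 0->'c'), giving 'elballac'.

'elballac'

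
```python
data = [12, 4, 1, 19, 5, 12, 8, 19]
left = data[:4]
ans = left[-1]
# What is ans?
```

data has length 8. The slice data[:4] selects indices [0, 1, 2, 3] (0->12, 1->4, 2->1, 3->19), giving [12, 4, 1, 19]. So left = [12, 4, 1, 19]. Then left[-1] = 19.

19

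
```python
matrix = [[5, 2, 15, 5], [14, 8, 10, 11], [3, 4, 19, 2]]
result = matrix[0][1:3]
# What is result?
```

matrix[0] = [5, 2, 15, 5]. matrix[0] has length 4. The slice matrix[0][1:3] selects indices [1, 2] (1->2, 2->15), giving [2, 15].

[2, 15]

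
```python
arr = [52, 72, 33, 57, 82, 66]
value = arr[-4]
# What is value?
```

arr has length 6. Negative index -4 maps to positive index 6 + (-4) = 2. arr[2] = 33.

33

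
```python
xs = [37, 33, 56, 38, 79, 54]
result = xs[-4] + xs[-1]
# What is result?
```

xs has length 6. Negative index -4 maps to positive index 6 + (-4) = 2. xs[2] = 56.
xs has length 6. Negative index -1 maps to positive index 6 + (-1) = 5. xs[5] = 54.
Sum: 56 + 54 = 110.

110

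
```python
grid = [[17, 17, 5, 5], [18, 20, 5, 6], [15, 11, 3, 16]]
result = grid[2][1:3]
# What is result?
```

grid[2] = [15, 11, 3, 16]. grid[2] has length 4. The slice grid[2][1:3] selects indices [1, 2] (1->11, 2->3), giving [11, 3].

[11, 3]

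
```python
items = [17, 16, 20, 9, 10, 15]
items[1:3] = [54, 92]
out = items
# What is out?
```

items starts as [17, 16, 20, 9, 10, 15] (length 6). The slice items[1:3] covers indices [1, 2] with values [16, 20]. Replacing that slice with [54, 92] (same length) produces [17, 54, 92, 9, 10, 15].

[17, 54, 92, 9, 10, 15]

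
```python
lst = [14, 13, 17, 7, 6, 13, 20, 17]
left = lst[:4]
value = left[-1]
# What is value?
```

lst has length 8. The slice lst[:4] selects indices [0, 1, 2, 3] (0->14, 1->13, 2->17, 3->7), giving [14, 13, 17, 7]. So left = [14, 13, 17, 7]. Then left[-1] = 7.

7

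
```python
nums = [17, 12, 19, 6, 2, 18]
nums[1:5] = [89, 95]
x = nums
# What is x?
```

nums starts as [17, 12, 19, 6, 2, 18] (length 6). The slice nums[1:5] covers indices [1, 2, 3, 4] with values [12, 19, 6, 2]. Replacing that slice with [89, 95] (different length) produces [17, 89, 95, 18].

[17, 89, 95, 18]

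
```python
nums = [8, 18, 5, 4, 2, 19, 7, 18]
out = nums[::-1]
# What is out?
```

nums has length 8. The slice nums[::-1] selects indices [7, 6, 5, 4, 3, 2, 1, 0] (7->18, 6->7, 5->19, 4->2, 3->4, 2->5, 1->18, 0->8), giving [18, 7, 19, 2, 4, 5, 18, 8].

[18, 7, 19, 2, 4, 5, 18, 8]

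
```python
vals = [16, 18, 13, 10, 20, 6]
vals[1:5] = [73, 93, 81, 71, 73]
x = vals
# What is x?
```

vals starts as [16, 18, 13, 10, 20, 6] (length 6). The slice vals[1:5] covers indices [1, 2, 3, 4] with values [18, 13, 10, 20]. Replacing that slice with [73, 93, 81, 71, 73] (different length) produces [16, 73, 93, 81, 71, 73, 6].

[16, 73, 93, 81, 71, 73, 6]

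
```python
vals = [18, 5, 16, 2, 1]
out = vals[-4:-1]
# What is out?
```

vals has length 5. The slice vals[-4:-1] selects indices [1, 2, 3] (1->5, 2->16, 3->2), giving [5, 16, 2].

[5, 16, 2]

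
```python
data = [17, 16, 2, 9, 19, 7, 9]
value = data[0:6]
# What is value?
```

data has length 7. The slice data[0:6] selects indices [0, 1, 2, 3, 4, 5] (0->17, 1->16, 2->2, 3->9, 4->19, 5->7), giving [17, 16, 2, 9, 19, 7].

[17, 16, 2, 9, 19, 7]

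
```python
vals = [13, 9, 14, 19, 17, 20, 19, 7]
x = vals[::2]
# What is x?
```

vals has length 8. The slice vals[::2] selects indices [0, 2, 4, 6] (0->13, 2->14, 4->17, 6->19), giving [13, 14, 17, 19].

[13, 14, 17, 19]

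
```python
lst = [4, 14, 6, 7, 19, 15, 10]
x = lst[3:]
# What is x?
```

lst has length 7. The slice lst[3:] selects indices [3, 4, 5, 6] (3->7, 4->19, 5->15, 6->10), giving [7, 19, 15, 10].

[7, 19, 15, 10]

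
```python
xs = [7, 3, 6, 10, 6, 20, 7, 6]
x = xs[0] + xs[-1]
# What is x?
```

xs has length 8. xs[0] = 7.
xs has length 8. Negative index -1 maps to positive index 8 + (-1) = 7. xs[7] = 6.
Sum: 7 + 6 = 13.

13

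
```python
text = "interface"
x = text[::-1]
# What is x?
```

text has length 9. The slice text[::-1] selects indices [8, 7, 6, 5, 4, 3, 2, 1, 0] (8->'e', 7->'c', 6->'a', 5->'f', 4->'r', 3->'e', 2->'t', 1->'n', 0->'i'), giving 'ecafretni'.

'ecafretni'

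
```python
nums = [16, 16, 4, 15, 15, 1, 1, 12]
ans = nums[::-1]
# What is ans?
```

nums has length 8. The slice nums[::-1] selects indices [7, 6, 5, 4, 3, 2, 1, 0] (7->12, 6->1, 5->1, 4->15, 3->15, 2->4, 1->16, 0->16), giving [12, 1, 1, 15, 15, 4, 16, 16].

[12, 1, 1, 15, 15, 4, 16, 16]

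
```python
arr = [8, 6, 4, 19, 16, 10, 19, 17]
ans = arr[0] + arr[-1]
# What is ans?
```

arr has length 8. arr[0] = 8.
arr has length 8. Negative index -1 maps to positive index 8 + (-1) = 7. arr[7] = 17.
Sum: 8 + 17 = 25.

25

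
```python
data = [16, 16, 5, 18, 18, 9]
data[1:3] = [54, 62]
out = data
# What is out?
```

data starts as [16, 16, 5, 18, 18, 9] (length 6). The slice data[1:3] covers indices [1, 2] with values [16, 5]. Replacing that slice with [54, 62] (same length) produces [16, 54, 62, 18, 18, 9].

[16, 54, 62, 18, 18, 9]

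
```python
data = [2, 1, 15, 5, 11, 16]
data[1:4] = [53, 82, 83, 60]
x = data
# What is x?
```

data starts as [2, 1, 15, 5, 11, 16] (length 6). The slice data[1:4] covers indices [1, 2, 3] with values [1, 15, 5]. Replacing that slice with [53, 82, 83, 60] (different length) produces [2, 53, 82, 83, 60, 11, 16].

[2, 53, 82, 83, 60, 11, 16]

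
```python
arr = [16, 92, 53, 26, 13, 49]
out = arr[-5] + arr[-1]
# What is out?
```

arr has length 6. Negative index -5 maps to positive index 6 + (-5) = 1. arr[1] = 92.
arr has length 6. Negative index -1 maps to positive index 6 + (-1) = 5. arr[5] = 49.
Sum: 92 + 49 = 141.

141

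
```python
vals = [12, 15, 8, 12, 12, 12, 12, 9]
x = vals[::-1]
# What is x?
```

vals has length 8. The slice vals[::-1] selects indices [7, 6, 5, 4, 3, 2, 1, 0] (7->9, 6->12, 5->12, 4->12, 3->12, 2->8, 1->15, 0->12), giving [9, 12, 12, 12, 12, 8, 15, 12].

[9, 12, 12, 12, 12, 8, 15, 12]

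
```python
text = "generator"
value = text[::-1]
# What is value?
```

text has length 9. The slice text[::-1] selects indices [8, 7, 6, 5, 4, 3, 2, 1, 0] (8->'r', 7->'o', 6->'t', 5->'a', 4->'r', 3->'e', 2->'n', 1->'e', 0->'g'), giving 'rotareneg'.

'rotareneg'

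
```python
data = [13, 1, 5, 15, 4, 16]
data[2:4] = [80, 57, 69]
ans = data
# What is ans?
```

data starts as [13, 1, 5, 15, 4, 16] (length 6). The slice data[2:4] covers indices [2, 3] with values [5, 15]. Replacing that slice with [80, 57, 69] (different length) produces [13, 1, 80, 57, 69, 4, 16].

[13, 1, 80, 57, 69, 4, 16]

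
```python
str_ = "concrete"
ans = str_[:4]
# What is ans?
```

str_ has length 8. The slice str_[:4] selects indices [0, 1, 2, 3] (0->'c', 1->'o', 2->'n', 3->'c'), giving 'conc'.

'conc'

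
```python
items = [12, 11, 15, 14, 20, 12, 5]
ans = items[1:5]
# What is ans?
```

items has length 7. The slice items[1:5] selects indices [1, 2, 3, 4] (1->11, 2->15, 3->14, 4->20), giving [11, 15, 14, 20].

[11, 15, 14, 20]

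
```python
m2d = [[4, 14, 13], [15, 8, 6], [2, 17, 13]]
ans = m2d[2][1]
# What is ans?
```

m2d[2] = [2, 17, 13]. Taking column 1 of that row yields 17.

17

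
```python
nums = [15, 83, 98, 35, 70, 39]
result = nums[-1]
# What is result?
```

nums has length 6. Negative index -1 maps to positive index 6 + (-1) = 5. nums[5] = 39.

39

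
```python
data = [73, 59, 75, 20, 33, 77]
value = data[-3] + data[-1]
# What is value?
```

data has length 6. Negative index -3 maps to positive index 6 + (-3) = 3. data[3] = 20.
data has length 6. Negative index -1 maps to positive index 6 + (-1) = 5. data[5] = 77.
Sum: 20 + 77 = 97.

97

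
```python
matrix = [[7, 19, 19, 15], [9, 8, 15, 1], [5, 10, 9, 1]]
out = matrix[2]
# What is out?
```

matrix has 3 rows. Row 2 is [5, 10, 9, 1].

[5, 10, 9, 1]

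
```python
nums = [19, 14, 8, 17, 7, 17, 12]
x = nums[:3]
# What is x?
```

nums has length 7. The slice nums[:3] selects indices [0, 1, 2] (0->19, 1->14, 2->8), giving [19, 14, 8].

[19, 14, 8]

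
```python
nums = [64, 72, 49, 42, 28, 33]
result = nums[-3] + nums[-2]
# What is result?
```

nums has length 6. Negative index -3 maps to positive index 6 + (-3) = 3. nums[3] = 42.
nums has length 6. Negative index -2 maps to positive index 6 + (-2) = 4. nums[4] = 28.
Sum: 42 + 28 = 70.

70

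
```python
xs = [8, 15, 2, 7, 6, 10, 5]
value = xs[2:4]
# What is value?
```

xs has length 7. The slice xs[2:4] selects indices [2, 3] (2->2, 3->7), giving [2, 7].

[2, 7]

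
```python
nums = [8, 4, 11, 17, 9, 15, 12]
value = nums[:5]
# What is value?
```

nums has length 7. The slice nums[:5] selects indices [0, 1, 2, 3, 4] (0->8, 1->4, 2->11, 3->17, 4->9), giving [8, 4, 11, 17, 9].

[8, 4, 11, 17, 9]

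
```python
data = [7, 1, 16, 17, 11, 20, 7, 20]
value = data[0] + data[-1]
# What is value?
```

data has length 8. data[0] = 7.
data has length 8. Negative index -1 maps to positive index 8 + (-1) = 7. data[7] = 20.
Sum: 7 + 20 = 27.

27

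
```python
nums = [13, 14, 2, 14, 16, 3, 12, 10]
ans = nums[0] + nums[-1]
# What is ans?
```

nums has length 8. nums[0] = 13.
nums has length 8. Negative index -1 maps to positive index 8 + (-1) = 7. nums[7] = 10.
Sum: 13 + 10 = 23.

23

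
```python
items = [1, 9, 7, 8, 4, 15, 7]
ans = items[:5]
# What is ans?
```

items has length 7. The slice items[:5] selects indices [0, 1, 2, 3, 4] (0->1, 1->9, 2->7, 3->8, 4->4), giving [1, 9, 7, 8, 4].

[1, 9, 7, 8, 4]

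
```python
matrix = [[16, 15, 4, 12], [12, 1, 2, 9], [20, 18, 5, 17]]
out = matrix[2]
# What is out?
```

matrix has 3 rows. Row 2 is [20, 18, 5, 17].

[20, 18, 5, 17]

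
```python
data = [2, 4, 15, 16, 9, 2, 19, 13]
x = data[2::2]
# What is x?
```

data has length 8. The slice data[2::2] selects indices [2, 4, 6] (2->15, 4->9, 6->19), giving [15, 9, 19].

[15, 9, 19]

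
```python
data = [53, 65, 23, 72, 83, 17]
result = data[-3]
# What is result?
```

data has length 6. Negative index -3 maps to positive index 6 + (-3) = 3. data[3] = 72.

72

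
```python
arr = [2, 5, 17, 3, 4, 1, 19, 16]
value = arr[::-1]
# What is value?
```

arr has length 8. The slice arr[::-1] selects indices [7, 6, 5, 4, 3, 2, 1, 0] (7->16, 6->19, 5->1, 4->4, 3->3, 2->17, 1->5, 0->2), giving [16, 19, 1, 4, 3, 17, 5, 2].

[16, 19, 1, 4, 3, 17, 5, 2]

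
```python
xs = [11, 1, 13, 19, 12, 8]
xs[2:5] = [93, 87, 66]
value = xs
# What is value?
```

xs starts as [11, 1, 13, 19, 12, 8] (length 6). The slice xs[2:5] covers indices [2, 3, 4] with values [13, 19, 12]. Replacing that slice with [93, 87, 66] (same length) produces [11, 1, 93, 87, 66, 8].

[11, 1, 93, 87, 66, 8]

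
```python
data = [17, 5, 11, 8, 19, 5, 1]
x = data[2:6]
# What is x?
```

data has length 7. The slice data[2:6] selects indices [2, 3, 4, 5] (2->11, 3->8, 4->19, 5->5), giving [11, 8, 19, 5].

[11, 8, 19, 5]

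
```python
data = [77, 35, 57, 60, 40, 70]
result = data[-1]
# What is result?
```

data has length 6. Negative index -1 maps to positive index 6 + (-1) = 5. data[5] = 70.

70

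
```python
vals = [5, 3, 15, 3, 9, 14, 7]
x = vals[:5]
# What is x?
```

vals has length 7. The slice vals[:5] selects indices [0, 1, 2, 3, 4] (0->5, 1->3, 2->15, 3->3, 4->9), giving [5, 3, 15, 3, 9].

[5, 3, 15, 3, 9]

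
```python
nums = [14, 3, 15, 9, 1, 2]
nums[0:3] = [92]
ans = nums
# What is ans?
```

nums starts as [14, 3, 15, 9, 1, 2] (length 6). The slice nums[0:3] covers indices [0, 1, 2] with values [14, 3, 15]. Replacing that slice with [92] (different length) produces [92, 9, 1, 2].

[92, 9, 1, 2]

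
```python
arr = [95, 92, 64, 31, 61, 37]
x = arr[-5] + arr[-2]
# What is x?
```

arr has length 6. Negative index -5 maps to positive index 6 + (-5) = 1. arr[1] = 92.
arr has length 6. Negative index -2 maps to positive index 6 + (-2) = 4. arr[4] = 61.
Sum: 92 + 61 = 153.

153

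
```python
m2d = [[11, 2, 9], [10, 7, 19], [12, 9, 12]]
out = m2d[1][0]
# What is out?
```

m2d[1] = [10, 7, 19]. Taking column 0 of that row yields 10.

10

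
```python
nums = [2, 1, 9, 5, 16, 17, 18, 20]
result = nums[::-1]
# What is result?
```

nums has length 8. The slice nums[::-1] selects indices [7, 6, 5, 4, 3, 2, 1, 0] (7->20, 6->18, 5->17, 4->16, 3->5, 2->9, 1->1, 0->2), giving [20, 18, 17, 16, 5, 9, 1, 2].

[20, 18, 17, 16, 5, 9, 1, 2]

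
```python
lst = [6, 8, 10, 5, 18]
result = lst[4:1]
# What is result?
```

lst has length 5. The slice lst[4:1] resolves to an empty index range, so the result is [].

[]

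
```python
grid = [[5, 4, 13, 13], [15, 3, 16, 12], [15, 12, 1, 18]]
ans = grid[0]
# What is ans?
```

grid has 3 rows. Row 0 is [5, 4, 13, 13].

[5, 4, 13, 13]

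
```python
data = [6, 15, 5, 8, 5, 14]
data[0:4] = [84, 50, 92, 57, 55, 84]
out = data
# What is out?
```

data starts as [6, 15, 5, 8, 5, 14] (length 6). The slice data[0:4] covers indices [0, 1, 2, 3] with values [6, 15, 5, 8]. Replacing that slice with [84, 50, 92, 57, 55, 84] (different length) produces [84, 50, 92, 57, 55, 84, 5, 14].

[84, 50, 92, 57, 55, 84, 5, 14]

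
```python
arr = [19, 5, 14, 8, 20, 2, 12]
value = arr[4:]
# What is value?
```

arr has length 7. The slice arr[4:] selects indices [4, 5, 6] (4->20, 5->2, 6->12), giving [20, 2, 12].

[20, 2, 12]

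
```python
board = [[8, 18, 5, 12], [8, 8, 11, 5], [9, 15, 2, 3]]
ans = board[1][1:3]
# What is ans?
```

board[1] = [8, 8, 11, 5]. board[1] has length 4. The slice board[1][1:3] selects indices [1, 2] (1->8, 2->11), giving [8, 11].

[8, 11]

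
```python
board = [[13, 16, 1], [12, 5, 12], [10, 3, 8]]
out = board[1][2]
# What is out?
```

board[1] = [12, 5, 12]. Taking column 2 of that row yields 12.

12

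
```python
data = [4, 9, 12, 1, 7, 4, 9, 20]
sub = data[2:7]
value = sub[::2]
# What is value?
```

data has length 8. The slice data[2:7] selects indices [2, 3, 4, 5, 6] (2->12, 3->1, 4->7, 5->4, 6->9), giving [12, 1, 7, 4, 9]. So sub = [12, 1, 7, 4, 9]. sub has length 5. The slice sub[::2] selects indices [0, 2, 4] (0->12, 2->7, 4->9), giving [12, 7, 9].

[12, 7, 9]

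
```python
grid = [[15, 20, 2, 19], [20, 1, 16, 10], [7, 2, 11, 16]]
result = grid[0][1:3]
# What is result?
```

grid[0] = [15, 20, 2, 19]. grid[0] has length 4. The slice grid[0][1:3] selects indices [1, 2] (1->20, 2->2), giving [20, 2].

[20, 2]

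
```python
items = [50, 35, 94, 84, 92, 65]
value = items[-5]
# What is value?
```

items has length 6. Negative index -5 maps to positive index 6 + (-5) = 1. items[1] = 35.

35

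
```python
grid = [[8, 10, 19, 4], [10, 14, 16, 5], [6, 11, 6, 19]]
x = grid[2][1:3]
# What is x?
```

grid[2] = [6, 11, 6, 19]. grid[2] has length 4. The slice grid[2][1:3] selects indices [1, 2] (1->11, 2->6), giving [11, 6].

[11, 6]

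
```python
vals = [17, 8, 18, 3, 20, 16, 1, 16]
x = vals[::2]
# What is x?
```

vals has length 8. The slice vals[::2] selects indices [0, 2, 4, 6] (0->17, 2->18, 4->20, 6->1), giving [17, 18, 20, 1].

[17, 18, 20, 1]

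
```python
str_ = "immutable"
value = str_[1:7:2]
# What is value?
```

str_ has length 9. The slice str_[1:7:2] selects indices [1, 3, 5] (1->'m', 3->'u', 5->'a'), giving 'mua'.

'mua'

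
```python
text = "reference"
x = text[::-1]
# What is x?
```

text has length 9. The slice text[::-1] selects indices [8, 7, 6, 5, 4, 3, 2, 1, 0] (8->'e', 7->'c', 6->'n', 5->'e', 4->'r', 3->'e', 2->'f', 1->'e', 0->'r'), giving 'ecnerefer'.

'ecnerefer'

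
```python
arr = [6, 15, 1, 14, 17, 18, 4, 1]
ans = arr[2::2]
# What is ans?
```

arr has length 8. The slice arr[2::2] selects indices [2, 4, 6] (2->1, 4->17, 6->4), giving [1, 17, 4].

[1, 17, 4]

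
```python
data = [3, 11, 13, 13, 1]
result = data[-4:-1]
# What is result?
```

data has length 5. The slice data[-4:-1] selects indices [1, 2, 3] (1->11, 2->13, 3->13), giving [11, 13, 13].

[11, 13, 13]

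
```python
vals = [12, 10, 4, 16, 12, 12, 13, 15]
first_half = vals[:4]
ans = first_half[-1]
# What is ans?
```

vals has length 8. The slice vals[:4] selects indices [0, 1, 2, 3] (0->12, 1->10, 2->4, 3->16), giving [12, 10, 4, 16]. So first_half = [12, 10, 4, 16]. Then first_half[-1] = 16.

16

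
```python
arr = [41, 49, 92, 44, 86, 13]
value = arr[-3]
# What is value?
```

arr has length 6. Negative index -3 maps to positive index 6 + (-3) = 3. arr[3] = 44.

44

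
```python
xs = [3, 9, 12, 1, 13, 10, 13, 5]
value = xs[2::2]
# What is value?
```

xs has length 8. The slice xs[2::2] selects indices [2, 4, 6] (2->12, 4->13, 6->13), giving [12, 13, 13].

[12, 13, 13]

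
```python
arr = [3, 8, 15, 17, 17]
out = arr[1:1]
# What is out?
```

arr has length 5. The slice arr[1:1] resolves to an empty index range, so the result is [].

[]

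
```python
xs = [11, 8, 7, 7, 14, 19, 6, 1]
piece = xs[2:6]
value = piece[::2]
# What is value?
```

xs has length 8. The slice xs[2:6] selects indices [2, 3, 4, 5] (2->7, 3->7, 4->14, 5->19), giving [7, 7, 14, 19]. So piece = [7, 7, 14, 19]. piece has length 4. The slice piece[::2] selects indices [0, 2] (0->7, 2->14), giving [7, 14].

[7, 14]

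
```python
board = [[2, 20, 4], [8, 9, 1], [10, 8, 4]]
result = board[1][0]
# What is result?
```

board[1] = [8, 9, 1]. Taking column 0 of that row yields 8.

8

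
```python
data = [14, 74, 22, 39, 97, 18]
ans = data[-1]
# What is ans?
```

data has length 6. Negative index -1 maps to positive index 6 + (-1) = 5. data[5] = 18.

18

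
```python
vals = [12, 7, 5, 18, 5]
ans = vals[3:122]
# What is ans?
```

vals has length 5. The slice vals[3:122] selects indices [3, 4] (3->18, 4->5), giving [18, 5].

[18, 5]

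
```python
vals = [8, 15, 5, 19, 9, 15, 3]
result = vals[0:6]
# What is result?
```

vals has length 7. The slice vals[0:6] selects indices [0, 1, 2, 3, 4, 5] (0->8, 1->15, 2->5, 3->19, 4->9, 5->15), giving [8, 15, 5, 19, 9, 15].

[8, 15, 5, 19, 9, 15]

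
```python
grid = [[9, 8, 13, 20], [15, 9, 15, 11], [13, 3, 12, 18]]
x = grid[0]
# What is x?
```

grid has 3 rows. Row 0 is [9, 8, 13, 20].

[9, 8, 13, 20]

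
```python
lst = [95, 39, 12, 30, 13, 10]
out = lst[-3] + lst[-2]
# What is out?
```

lst has length 6. Negative index -3 maps to positive index 6 + (-3) = 3. lst[3] = 30.
lst has length 6. Negative index -2 maps to positive index 6 + (-2) = 4. lst[4] = 13.
Sum: 30 + 13 = 43.

43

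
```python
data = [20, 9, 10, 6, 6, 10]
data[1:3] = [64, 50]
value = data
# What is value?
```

data starts as [20, 9, 10, 6, 6, 10] (length 6). The slice data[1:3] covers indices [1, 2] with values [9, 10]. Replacing that slice with [64, 50] (same length) produces [20, 64, 50, 6, 6, 10].

[20, 64, 50, 6, 6, 10]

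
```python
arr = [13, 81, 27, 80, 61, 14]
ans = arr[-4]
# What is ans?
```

arr has length 6. Negative index -4 maps to positive index 6 + (-4) = 2. arr[2] = 27.

27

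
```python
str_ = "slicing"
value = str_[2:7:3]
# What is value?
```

str_ has length 7. The slice str_[2:7:3] selects indices [2, 5] (2->'i', 5->'n'), giving 'in'.

'in'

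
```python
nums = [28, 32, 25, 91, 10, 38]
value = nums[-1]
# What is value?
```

nums has length 6. Negative index -1 maps to positive index 6 + (-1) = 5. nums[5] = 38.

38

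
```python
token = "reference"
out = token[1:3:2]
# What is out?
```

token has length 9. The slice token[1:3:2] selects indices [1] (1->'e'), giving 'e'.

'e'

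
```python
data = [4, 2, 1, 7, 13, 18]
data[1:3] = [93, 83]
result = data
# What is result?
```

data starts as [4, 2, 1, 7, 13, 18] (length 6). The slice data[1:3] covers indices [1, 2] with values [2, 1]. Replacing that slice with [93, 83] (same length) produces [4, 93, 83, 7, 13, 18].

[4, 93, 83, 7, 13, 18]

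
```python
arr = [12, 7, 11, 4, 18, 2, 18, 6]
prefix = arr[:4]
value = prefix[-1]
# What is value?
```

arr has length 8. The slice arr[:4] selects indices [0, 1, 2, 3] (0->12, 1->7, 2->11, 3->4), giving [12, 7, 11, 4]. So prefix = [12, 7, 11, 4]. Then prefix[-1] = 4.

4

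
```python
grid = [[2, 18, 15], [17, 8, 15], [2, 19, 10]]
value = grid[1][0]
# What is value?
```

grid[1] = [17, 8, 15]. Taking column 0 of that row yields 17.

17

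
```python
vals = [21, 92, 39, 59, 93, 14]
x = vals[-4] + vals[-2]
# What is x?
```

vals has length 6. Negative index -4 maps to positive index 6 + (-4) = 2. vals[2] = 39.
vals has length 6. Negative index -2 maps to positive index 6 + (-2) = 4. vals[4] = 93.
Sum: 39 + 93 = 132.

132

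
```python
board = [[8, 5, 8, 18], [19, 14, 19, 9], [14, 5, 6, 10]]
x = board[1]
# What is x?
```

board has 3 rows. Row 1 is [19, 14, 19, 9].

[19, 14, 19, 9]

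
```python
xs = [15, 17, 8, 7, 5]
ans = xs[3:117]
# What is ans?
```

xs has length 5. The slice xs[3:117] selects indices [3, 4] (3->7, 4->5), giving [7, 5].

[7, 5]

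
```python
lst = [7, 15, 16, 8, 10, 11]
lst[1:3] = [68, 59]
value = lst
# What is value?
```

lst starts as [7, 15, 16, 8, 10, 11] (length 6). The slice lst[1:3] covers indices [1, 2] with values [15, 16]. Replacing that slice with [68, 59] (same length) produces [7, 68, 59, 8, 10, 11].

[7, 68, 59, 8, 10, 11]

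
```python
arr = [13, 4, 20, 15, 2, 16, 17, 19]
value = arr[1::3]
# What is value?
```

arr has length 8. The slice arr[1::3] selects indices [1, 4, 7] (1->4, 4->2, 7->19), giving [4, 2, 19].

[4, 2, 19]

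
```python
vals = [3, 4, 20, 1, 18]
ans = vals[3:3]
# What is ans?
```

vals has length 5. The slice vals[3:3] resolves to an empty index range, so the result is [].

[]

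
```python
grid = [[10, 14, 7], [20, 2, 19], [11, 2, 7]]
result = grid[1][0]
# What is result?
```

grid[1] = [20, 2, 19]. Taking column 0 of that row yields 20.

20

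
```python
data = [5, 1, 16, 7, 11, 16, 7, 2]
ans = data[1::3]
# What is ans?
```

data has length 8. The slice data[1::3] selects indices [1, 4, 7] (1->1, 4->11, 7->2), giving [1, 11, 2].

[1, 11, 2]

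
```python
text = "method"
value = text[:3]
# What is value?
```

text has length 6. The slice text[:3] selects indices [0, 1, 2] (0->'m', 1->'e', 2->'t'), giving 'met'.

'met'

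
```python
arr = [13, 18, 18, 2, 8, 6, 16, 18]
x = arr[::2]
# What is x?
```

arr has length 8. The slice arr[::2] selects indices [0, 2, 4, 6] (0->13, 2->18, 4->8, 6->16), giving [13, 18, 8, 16].

[13, 18, 8, 16]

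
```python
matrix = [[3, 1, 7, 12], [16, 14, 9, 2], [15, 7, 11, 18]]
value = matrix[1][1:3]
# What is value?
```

matrix[1] = [16, 14, 9, 2]. matrix[1] has length 4. The slice matrix[1][1:3] selects indices [1, 2] (1->14, 2->9), giving [14, 9].

[14, 9]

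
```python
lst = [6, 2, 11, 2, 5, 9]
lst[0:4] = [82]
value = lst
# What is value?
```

lst starts as [6, 2, 11, 2, 5, 9] (length 6). The slice lst[0:4] covers indices [0, 1, 2, 3] with values [6, 2, 11, 2]. Replacing that slice with [82] (different length) produces [82, 5, 9].

[82, 5, 9]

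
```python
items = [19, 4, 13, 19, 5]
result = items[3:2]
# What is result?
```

items has length 5. The slice items[3:2] resolves to an empty index range, so the result is [].

[]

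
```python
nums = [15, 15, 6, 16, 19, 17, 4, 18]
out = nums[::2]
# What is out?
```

nums has length 8. The slice nums[::2] selects indices [0, 2, 4, 6] (0->15, 2->6, 4->19, 6->4), giving [15, 6, 19, 4].

[15, 6, 19, 4]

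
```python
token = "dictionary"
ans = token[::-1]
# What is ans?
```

token has length 10. The slice token[::-1] selects indices [9, 8, 7, 6, 5, 4, 3, 2, 1, 0] (9->'y', 8->'r', 7->'a', 6->'n', 5->'o', 4->'i', 3->'t', 2->'c', 1->'i', 0->'d'), giving 'yranoitcid'.

'yranoitcid'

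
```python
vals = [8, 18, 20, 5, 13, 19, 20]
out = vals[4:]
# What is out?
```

vals has length 7. The slice vals[4:] selects indices [4, 5, 6] (4->13, 5->19, 6->20), giving [13, 19, 20].

[13, 19, 20]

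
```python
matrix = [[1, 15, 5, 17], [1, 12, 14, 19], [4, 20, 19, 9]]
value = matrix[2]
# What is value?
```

matrix has 3 rows. Row 2 is [4, 20, 19, 9].

[4, 20, 19, 9]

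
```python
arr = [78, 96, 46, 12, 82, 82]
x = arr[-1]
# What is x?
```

arr has length 6. Negative index -1 maps to positive index 6 + (-1) = 5. arr[5] = 82.

82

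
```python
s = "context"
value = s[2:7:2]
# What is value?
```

s has length 7. The slice s[2:7:2] selects indices [2, 4, 6] (2->'n', 4->'e', 6->'t'), giving 'net'.

'net'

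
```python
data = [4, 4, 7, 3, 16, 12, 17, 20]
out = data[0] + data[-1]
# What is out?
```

data has length 8. data[0] = 4.
data has length 8. Negative index -1 maps to positive index 8 + (-1) = 7. data[7] = 20.
Sum: 4 + 20 = 24.

24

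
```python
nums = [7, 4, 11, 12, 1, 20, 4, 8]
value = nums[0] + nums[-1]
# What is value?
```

nums has length 8. nums[0] = 7.
nums has length 8. Negative index -1 maps to positive index 8 + (-1) = 7. nums[7] = 8.
Sum: 7 + 8 = 15.

15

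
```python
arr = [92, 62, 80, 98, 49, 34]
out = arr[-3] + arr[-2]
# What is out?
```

arr has length 6. Negative index -3 maps to positive index 6 + (-3) = 3. arr[3] = 98.
arr has length 6. Negative index -2 maps to positive index 6 + (-2) = 4. arr[4] = 49.
Sum: 98 + 49 = 147.

147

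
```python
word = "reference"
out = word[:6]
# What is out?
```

word has length 9. The slice word[:6] selects indices [0, 1, 2, 3, 4, 5] (0->'r', 1->'e', 2->'f', 3->'e', 4->'r', 5->'e'), giving 'refere'.

'refere'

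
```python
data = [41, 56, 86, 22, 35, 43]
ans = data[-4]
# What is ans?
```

data has length 6. Negative index -4 maps to positive index 6 + (-4) = 2. data[2] = 86.

86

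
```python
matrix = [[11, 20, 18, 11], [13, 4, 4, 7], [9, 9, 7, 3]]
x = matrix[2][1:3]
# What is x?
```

matrix[2] = [9, 9, 7, 3]. matrix[2] has length 4. The slice matrix[2][1:3] selects indices [1, 2] (1->9, 2->7), giving [9, 7].

[9, 7]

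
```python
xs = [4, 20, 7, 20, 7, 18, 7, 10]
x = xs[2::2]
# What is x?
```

xs has length 8. The slice xs[2::2] selects indices [2, 4, 6] (2->7, 4->7, 6->7), giving [7, 7, 7].

[7, 7, 7]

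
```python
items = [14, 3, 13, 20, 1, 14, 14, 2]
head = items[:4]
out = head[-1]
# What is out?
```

items has length 8. The slice items[:4] selects indices [0, 1, 2, 3] (0->14, 1->3, 2->13, 3->20), giving [14, 3, 13, 20]. So head = [14, 3, 13, 20]. Then head[-1] = 20.

20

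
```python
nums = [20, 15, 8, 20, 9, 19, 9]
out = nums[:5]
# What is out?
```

nums has length 7. The slice nums[:5] selects indices [0, 1, 2, 3, 4] (0->20, 1->15, 2->8, 3->20, 4->9), giving [20, 15, 8, 20, 9].

[20, 15, 8, 20, 9]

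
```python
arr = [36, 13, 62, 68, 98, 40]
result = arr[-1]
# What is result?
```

arr has length 6. Negative index -1 maps to positive index 6 + (-1) = 5. arr[5] = 40.

40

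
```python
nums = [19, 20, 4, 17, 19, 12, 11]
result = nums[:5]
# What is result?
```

nums has length 7. The slice nums[:5] selects indices [0, 1, 2, 3, 4] (0->19, 1->20, 2->4, 3->17, 4->19), giving [19, 20, 4, 17, 19].

[19, 20, 4, 17, 19]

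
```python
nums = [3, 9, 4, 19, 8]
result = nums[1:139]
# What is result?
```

nums has length 5. The slice nums[1:139] selects indices [1, 2, 3, 4] (1->9, 2->4, 3->19, 4->8), giving [9, 4, 19, 8].

[9, 4, 19, 8]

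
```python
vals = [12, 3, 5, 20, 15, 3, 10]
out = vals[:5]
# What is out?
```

vals has length 7. The slice vals[:5] selects indices [0, 1, 2, 3, 4] (0->12, 1->3, 2->5, 3->20, 4->15), giving [12, 3, 5, 20, 15].

[12, 3, 5, 20, 15]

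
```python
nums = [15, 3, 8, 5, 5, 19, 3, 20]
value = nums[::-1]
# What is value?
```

nums has length 8. The slice nums[::-1] selects indices [7, 6, 5, 4, 3, 2, 1, 0] (7->20, 6->3, 5->19, 4->5, 3->5, 2->8, 1->3, 0->15), giving [20, 3, 19, 5, 5, 8, 3, 15].

[20, 3, 19, 5, 5, 8, 3, 15]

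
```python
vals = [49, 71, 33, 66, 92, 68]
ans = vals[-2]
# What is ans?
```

vals has length 6. Negative index -2 maps to positive index 6 + (-2) = 4. vals[4] = 92.

92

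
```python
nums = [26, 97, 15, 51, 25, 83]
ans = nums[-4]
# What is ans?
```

nums has length 6. Negative index -4 maps to positive index 6 + (-4) = 2. nums[2] = 15.

15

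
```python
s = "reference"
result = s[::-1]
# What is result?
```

s has length 9. The slice s[::-1] selects indices [8, 7, 6, 5, 4, 3, 2, 1, 0] (8->'e', 7->'c', 6->'n', 5->'e', 4->'r', 3->'e', 2->'f', 1->'e', 0->'r'), giving 'ecnerefer'.

'ecnerefer'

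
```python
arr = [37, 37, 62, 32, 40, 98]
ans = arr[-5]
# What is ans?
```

arr has length 6. Negative index -5 maps to positive index 6 + (-5) = 1. arr[1] = 37.

37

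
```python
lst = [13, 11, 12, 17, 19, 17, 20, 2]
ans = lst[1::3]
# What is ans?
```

lst has length 8. The slice lst[1::3] selects indices [1, 4, 7] (1->11, 4->19, 7->2), giving [11, 19, 2].

[11, 19, 2]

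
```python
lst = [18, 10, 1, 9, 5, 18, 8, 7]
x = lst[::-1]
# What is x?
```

lst has length 8. The slice lst[::-1] selects indices [7, 6, 5, 4, 3, 2, 1, 0] (7->7, 6->8, 5->18, 4->5, 3->9, 2->1, 1->10, 0->18), giving [7, 8, 18, 5, 9, 1, 10, 18].

[7, 8, 18, 5, 9, 1, 10, 18]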